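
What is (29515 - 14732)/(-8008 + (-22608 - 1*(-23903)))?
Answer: -14783/6713 ≈ -2.2021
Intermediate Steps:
(29515 - 14732)/(-8008 + (-22608 - 1*(-23903))) = 14783/(-8008 + (-22608 + 23903)) = 14783/(-8008 + 1295) = 14783/(-6713) = 14783*(-1/6713) = -14783/6713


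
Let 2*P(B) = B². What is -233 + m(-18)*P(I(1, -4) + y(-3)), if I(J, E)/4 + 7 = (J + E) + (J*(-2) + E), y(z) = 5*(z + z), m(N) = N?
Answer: -79757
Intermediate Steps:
y(z) = 10*z (y(z) = 5*(2*z) = 10*z)
I(J, E) = -28 - 4*J + 8*E (I(J, E) = -28 + 4*((J + E) + (J*(-2) + E)) = -28 + 4*((E + J) + (-2*J + E)) = -28 + 4*((E + J) + (E - 2*J)) = -28 + 4*(-J + 2*E) = -28 + (-4*J + 8*E) = -28 - 4*J + 8*E)
P(B) = B²/2
-233 + m(-18)*P(I(1, -4) + y(-3)) = -233 - 9*((-28 - 4*1 + 8*(-4)) + 10*(-3))² = -233 - 9*((-28 - 4 - 32) - 30)² = -233 - 9*(-64 - 30)² = -233 - 9*(-94)² = -233 - 9*8836 = -233 - 18*4418 = -233 - 79524 = -79757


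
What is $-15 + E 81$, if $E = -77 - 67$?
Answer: $-11679$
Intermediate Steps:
$E = -144$ ($E = -77 - 67 = -144$)
$-15 + E 81 = -15 - 11664 = -11679$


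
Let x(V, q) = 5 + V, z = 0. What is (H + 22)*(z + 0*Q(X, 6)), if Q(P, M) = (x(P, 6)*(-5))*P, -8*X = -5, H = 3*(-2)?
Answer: 0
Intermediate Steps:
H = -6
X = 5/8 (X = -⅛*(-5) = 5/8 ≈ 0.62500)
Q(P, M) = P*(-25 - 5*P) (Q(P, M) = ((5 + P)*(-5))*P = (-25 - 5*P)*P = P*(-25 - 5*P))
(H + 22)*(z + 0*Q(X, 6)) = (-6 + 22)*(0 + 0*(-5*5/8*(5 + 5/8))) = 16*(0 + 0*(-5*5/8*45/8)) = 16*(0 + 0*(-1125/64)) = 16*(0 + 0) = 16*0 = 0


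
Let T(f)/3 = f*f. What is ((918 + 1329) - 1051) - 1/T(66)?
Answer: 15629327/13068 ≈ 1196.0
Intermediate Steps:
T(f) = 3*f**2 (T(f) = 3*(f*f) = 3*f**2)
((918 + 1329) - 1051) - 1/T(66) = ((918 + 1329) - 1051) - 1/(3*66**2) = (2247 - 1051) - 1/(3*4356) = 1196 - 1/13068 = 15629327/13068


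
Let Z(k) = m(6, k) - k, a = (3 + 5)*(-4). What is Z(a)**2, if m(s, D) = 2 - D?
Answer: 4356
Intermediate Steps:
a = -32 (a = 8*(-4) = -32)
Z(k) = 2 - 2*k (Z(k) = (2 - k) - k = 2 - 2*k)
Z(a)**2 = (2 - 2*(-32))**2 = (2 + 64)**2 = 66**2 = 4356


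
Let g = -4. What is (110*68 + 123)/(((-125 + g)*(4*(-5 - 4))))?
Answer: 7603/4644 ≈ 1.6372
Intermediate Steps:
(110*68 + 123)/(((-125 + g)*(4*(-5 - 4)))) = (110*68 + 123)/(((-125 - 4)*(4*(-5 - 4)))) = (7480 + 123)/((-516*(-9))) = 7603/((-129*(-36))) = 7603/4644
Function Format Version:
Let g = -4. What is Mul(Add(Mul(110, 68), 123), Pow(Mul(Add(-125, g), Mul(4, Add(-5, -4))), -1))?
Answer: Rational(7603, 4644) ≈ 1.6372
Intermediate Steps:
Mul(Add(Mul(110, 68), 123), Pow(Mul(Add(-125, g), Mul(4, Add(-5, -4))), -1)) = Mul(Add(Mul(110, 68), 123), Pow(Mul(Add(-125, -4), Mul(4, Add(-5, -4))), -1)) = Mul(Add(7480, 123), Pow(Mul(-129, Mul(4, -9)), -1)) = Mul(7603, Pow(Mul(-129, -36), -1)) = Mul(7603, Pow(4644, -1)) = Mul(7603, Rational(1, 4644)) = Rational(7603, 4644)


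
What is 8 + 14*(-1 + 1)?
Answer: 8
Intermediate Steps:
8 + 14*(-1 + 1) = 8 + 14*0 = 8 + 0 = 8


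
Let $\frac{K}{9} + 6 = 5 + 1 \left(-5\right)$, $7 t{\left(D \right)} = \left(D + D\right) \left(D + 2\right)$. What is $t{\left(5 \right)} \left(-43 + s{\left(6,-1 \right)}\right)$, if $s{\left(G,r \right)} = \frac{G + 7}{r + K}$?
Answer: $- \frac{4756}{11} \approx -432.36$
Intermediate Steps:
$t{\left(D \right)} = \frac{2 D \left(2 + D\right)}{7}$ ($t{\left(D \right)} = \frac{\left(D + D\right) \left(D + 2\right)}{7} = \frac{2 D \left(2 + D\right)}{7}$)
$K = -54$ ($K = -54 + 9 \left(5 + 1 \left(-5\right)\right) = -54 + 9 \left(5 - 5\right) = -54 + 9 \cdot 0 = -54 + 0 = -54$)
$s{\left(G,r \right)} = \frac{7 + G}{-54 + r}$ ($s{\left(G,r \right)} = \frac{G + 7}{r - 54} = \frac{7 + G}{-54 + r}$)
$t{\left(5 \right)} \left(-43 + s{\left(6,-1 \right)}\right) = \frac{2}{7} \cdot 5 \left(2 + 5\right) \left(-43 + \frac{7 + 6}{-54 - 1}\right) = \frac{2}{7} \cdot 5 \cdot 7 \left(-43 + \frac{1}{-55} \cdot 13\right) = 10 \left(-43 - \frac{13}{55}\right) = 10 \left(- \frac{2378}{55}\right) = - \frac{4756}{11}$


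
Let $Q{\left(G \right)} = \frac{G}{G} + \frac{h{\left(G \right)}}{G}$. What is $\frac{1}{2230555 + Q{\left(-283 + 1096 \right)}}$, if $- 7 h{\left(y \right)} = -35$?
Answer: $\frac{813}{1813442033} \approx 4.4832 \cdot 10^{-7}$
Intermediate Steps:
$h{\left(y \right)} = 5$ ($h{\left(y \right)} = \left(- \frac{1}{7}\right) \left(-35\right) = 5$)
$Q{\left(G \right)} = 1 + \frac{5}{G}$ ($Q{\left(G \right)} = \frac{G}{G} + \frac{5}{G} = 1 + \frac{5}{G}$)
$\frac{1}{2230555 + Q{\left(-283 + 1096 \right)}} = \frac{1}{2230555 + \frac{5 + \left(-283 + 1096\right)}{-283 + 1096}} = \frac{1}{2230555 + \frac{5 + 813}{813}} = \frac{1}{2230555 + \frac{1}{813} \cdot 818} = \frac{1}{2230555 + \frac{818}{813}} = \frac{1}{\frac{1813442033}{813}} = \frac{813}{1813442033}$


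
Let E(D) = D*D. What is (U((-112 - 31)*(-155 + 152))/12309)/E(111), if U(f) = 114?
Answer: 38/50553063 ≈ 7.5169e-7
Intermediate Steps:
E(D) = D**2
(U((-112 - 31)*(-155 + 152))/12309)/E(111) = (114/12309)/(111**2) = (114*(1/12309))/12321 = (38/4103)*(1/12321) = 38/50553063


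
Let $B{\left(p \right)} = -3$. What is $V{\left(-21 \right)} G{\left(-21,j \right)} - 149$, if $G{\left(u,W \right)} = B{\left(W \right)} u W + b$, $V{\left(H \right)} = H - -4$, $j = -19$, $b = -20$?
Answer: $20540$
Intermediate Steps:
$V{\left(H \right)} = 4 + H$ ($V{\left(H \right)} = H + 4 = 4 + H$)
$G{\left(u,W \right)} = -20 - 3 W u$ ($G{\left(u,W \right)} = - 3 u W - 20 = - 3 W u - 20 = -20 - 3 W u$)
$V{\left(-21 \right)} G{\left(-21,j \right)} - 149 = \left(4 - 21\right) \left(-20 - \left(-57\right) \left(-21\right)\right) - 149 = - 17 \left(-20 - 1197\right) - 149 = \left(-17\right) \left(-1217\right) - 149 = 20689 - 149 = 20540$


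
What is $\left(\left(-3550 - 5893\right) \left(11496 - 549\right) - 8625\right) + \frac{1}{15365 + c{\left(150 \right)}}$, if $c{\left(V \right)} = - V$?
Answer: $- \frac{1572944136389}{15215} \approx -1.0338 \cdot 10^{8}$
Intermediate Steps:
$\left(\left(-3550 - 5893\right) \left(11496 - 549\right) - 8625\right) + \frac{1}{15365 + c{\left(150 \right)}} = \left(\left(-3550 - 5893\right) \left(11496 - 549\right) - 8625\right) + \frac{1}{15365 - 150} = \left(\left(-9443\right) 10947 - 8625\right) + \frac{1}{15365 - 150} = \left(-103372521 - 8625\right) + \frac{1}{15215} = -103381146 + \frac{1}{15215} = - \frac{1572944136389}{15215}$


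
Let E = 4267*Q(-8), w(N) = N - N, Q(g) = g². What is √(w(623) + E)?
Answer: 8*√4267 ≈ 522.58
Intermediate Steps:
w(N) = 0
E = 273088 (E = 4267*(-8)² = 4267*64 = 273088)
√(w(623) + E) = √(0 + 273088) = √273088 = 8*√4267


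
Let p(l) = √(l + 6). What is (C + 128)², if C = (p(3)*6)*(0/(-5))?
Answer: 16384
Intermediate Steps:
p(l) = √(6 + l)
C = 0 (C = (√(6 + 3)*6)*(0/(-5)) = (√9*6)*(0*(-⅕)) = (3*6)*0 = 18*0 = 0)
(C + 128)² = (0 + 128)² = 128² = 16384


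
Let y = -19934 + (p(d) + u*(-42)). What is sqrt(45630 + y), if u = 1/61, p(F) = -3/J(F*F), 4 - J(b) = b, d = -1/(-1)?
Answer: sqrt(95608533)/61 ≈ 160.29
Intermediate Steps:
d = 1 (d = -1*(-1) = 1)
J(b) = 4 - b
p(F) = -3/(4 - F**2) (p(F) = -3/(4 - F*F) = -3/(4 - F**2))
u = 1/61 ≈ 0.016393
y = -1216077/61 (y = -19934 + (3/(-4 + 1**2) + (1/61)*(-42)) = -19934 + (3/(-4 + 1) - 42/61) = -19934 + (3/(-3) - 42/61) = -19934 + (3*(-1/3) - 42/61) = -19934 + (-1 - 42/61) = -19934 - 103/61 = -1216077/61 ≈ -19936.)
sqrt(45630 + y) = sqrt(45630 - 1216077/61) = sqrt(1567353/61) = sqrt(95608533)/61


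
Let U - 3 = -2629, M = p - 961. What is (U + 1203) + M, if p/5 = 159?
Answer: -1589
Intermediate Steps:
p = 795 (p = 5*159 = 795)
M = -166 (M = 795 - 961 = -166)
U = -2626 (U = 3 - 2629 = -2626)
(U + 1203) + M = (-2626 + 1203) - 166 = -1423 - 166 = -1589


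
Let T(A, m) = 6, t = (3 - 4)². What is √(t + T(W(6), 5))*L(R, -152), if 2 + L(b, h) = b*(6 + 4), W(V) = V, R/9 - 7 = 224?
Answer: 20788*√7 ≈ 55000.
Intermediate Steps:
R = 2079 (R = 63 + 9*224 = 63 + 2016 = 2079)
t = 1 (t = (-1)² = 1)
L(b, h) = -2 + 10*b (L(b, h) = -2 + b*(6 + 4) = -2 + b*10 = -2 + 10*b)
√(t + T(W(6), 5))*L(R, -152) = √(1 + 6)*(-2 + 10*2079) = √7*(-2 + 20790) = √7*20788 = 20788*√7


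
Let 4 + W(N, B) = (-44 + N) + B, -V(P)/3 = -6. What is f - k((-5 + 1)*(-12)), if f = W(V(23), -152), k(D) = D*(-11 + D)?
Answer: -1958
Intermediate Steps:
V(P) = 18 (V(P) = -3*(-6) = 18)
W(N, B) = -48 + B + N (W(N, B) = -4 + ((-44 + N) + B) = -4 + (-44 + B + N) = -48 + B + N)
f = -182 (f = -48 - 152 + 18 = -182)
f - k((-5 + 1)*(-12)) = -182 - (-5 + 1)*(-12)*(-11 + (-5 + 1)*(-12)) = -182 - (-4*(-12))*(-11 - 4*(-12)) = -182 - 48*(-11 + 48) = -182 - 48*37 = -182 - 1*1776 = -182 - 1776 = -1958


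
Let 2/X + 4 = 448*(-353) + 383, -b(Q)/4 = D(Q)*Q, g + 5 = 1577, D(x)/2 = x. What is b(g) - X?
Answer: -3118930750078/157765 ≈ -1.9769e+7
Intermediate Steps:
D(x) = 2*x
g = 1572 (g = -5 + 1577 = 1572)
b(Q) = -8*Q² (b(Q) = -4*2*Q*Q = -8*Q²)
X = -2/157765 (X = 2/(-4 + (448*(-353) + 383)) = 2/(-4 + (-158144 + 383)) = 2/(-4 - 157761) = 2/(-157765) = 2*(-1/157765) = -2/157765 ≈ -1.2677e-5)
b(g) - X = -8*1572² - 1*(-2/157765) = -8*2471184 + 2/157765 = -19769472 + 2/157765 = -3118930750078/157765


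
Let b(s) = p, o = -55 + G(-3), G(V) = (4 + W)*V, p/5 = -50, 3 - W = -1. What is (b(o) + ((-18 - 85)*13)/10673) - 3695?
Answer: -3238948/821 ≈ -3945.1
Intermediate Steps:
W = 4 (W = 3 - 1*(-1) = 3 + 1 = 4)
p = -250 (p = 5*(-50) = -250)
G(V) = 8*V (G(V) = (4 + 4)*V = 8*V)
o = -79 (o = -55 + 8*(-3) = -55 - 24 = -79)
b(s) = -250
(b(o) + ((-18 - 85)*13)/10673) - 3695 = (-250 + ((-18 - 85)*13)/10673) - 3695 = (-250 - 103*13*(1/10673)) - 3695 = (-250 - 1339*1/10673) - 3695 = (-250 - 103/821) - 3695 = -205353/821 - 3695 = -3238948/821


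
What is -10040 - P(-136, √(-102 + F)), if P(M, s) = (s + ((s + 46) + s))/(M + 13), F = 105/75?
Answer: -1234874/123 + I*√2515/205 ≈ -10040.0 + 0.24463*I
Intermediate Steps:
F = 7/5 (F = 105*(1/75) = 7/5 ≈ 1.4000)
P(M, s) = (46 + 3*s)/(13 + M) (P(M, s) = (s + ((46 + s) + s))/(13 + M) = (s + (46 + 2*s))/(13 + M) = (46 + 3*s)/(13 + M))
-10040 - P(-136, √(-102 + F)) = -10040 - (46 + 3*√(-102 + 7/5))/(13 - 136) = -10040 - (46 + 3*√(-503/5))/(-123) = -10040 - (-1)*(46 + 3*(I*√2515/5))/123 = -10040 - (-1)*(46 + 3*I*√2515/5)/123 = -10040 - (-46/123 - I*√2515/205) = -10040 + (46/123 + I*√2515/205) = -1234874/123 + I*√2515/205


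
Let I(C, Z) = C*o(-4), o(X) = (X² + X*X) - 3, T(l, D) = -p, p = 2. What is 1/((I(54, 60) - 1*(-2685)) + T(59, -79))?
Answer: 1/4249 ≈ 0.00023535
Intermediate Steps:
T(l, D) = -2 (T(l, D) = -1*2 = -2)
o(X) = -3 + 2*X² (o(X) = (X² + X²) - 3 = 2*X² - 3 = -3 + 2*X²)
I(C, Z) = 29*C (I(C, Z) = C*(-3 + 2*(-4)²) = C*(-3 + 2*16) = C*(-3 + 32) = C*29 = 29*C)
1/((I(54, 60) - 1*(-2685)) + T(59, -79)) = 1/((29*54 - 1*(-2685)) - 2) = 1/((1566 + 2685) - 2) = 1/(4251 - 2) = 1/4249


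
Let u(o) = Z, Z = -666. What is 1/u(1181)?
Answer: -1/666 ≈ -0.0015015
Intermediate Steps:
u(o) = -666
1/u(1181) = 1/(-666) = -1/666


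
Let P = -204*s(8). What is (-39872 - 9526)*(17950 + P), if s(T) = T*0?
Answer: -886694100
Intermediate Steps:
s(T) = 0
P = 0 (P = -204*0 = 0)
(-39872 - 9526)*(17950 + P) = (-39872 - 9526)*(17950 + 0) = -49398*17950 = -886694100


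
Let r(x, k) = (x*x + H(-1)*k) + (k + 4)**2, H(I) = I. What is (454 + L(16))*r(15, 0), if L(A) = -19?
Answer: 104835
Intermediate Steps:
r(x, k) = x**2 + (4 + k)**2 - k (r(x, k) = (x*x - k) + (k + 4)**2 = (x**2 - k) + (4 + k)**2 = x**2 + (4 + k)**2 - k)
(454 + L(16))*r(15, 0) = (454 - 19)*(15**2 + (4 + 0)**2 - 1*0) = 435*(225 + 4**2 + 0) = 435*(225 + 16 + 0) = 435*241 = 104835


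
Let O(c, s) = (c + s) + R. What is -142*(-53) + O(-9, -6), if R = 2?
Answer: 7513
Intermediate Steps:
O(c, s) = 2 + c + s (O(c, s) = (c + s) + 2 = 2 + c + s)
-142*(-53) + O(-9, -6) = -142*(-53) + (2 - 9 - 6) = 7526 - 13 = 7513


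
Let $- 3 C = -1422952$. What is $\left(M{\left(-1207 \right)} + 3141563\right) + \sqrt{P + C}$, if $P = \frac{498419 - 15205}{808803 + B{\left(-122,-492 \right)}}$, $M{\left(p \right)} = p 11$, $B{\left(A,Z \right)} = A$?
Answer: $3128286 + \frac{11 \sqrt{23071783133548182}}{2426043} \approx 3.129 \cdot 10^{6}$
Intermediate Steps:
$M{\left(p \right)} = 11 p$
$C = \frac{1422952}{3}$ ($C = \left(- \frac{1}{3}\right) \left(-1422952\right) = \frac{1422952}{3} \approx 4.7432 \cdot 10^{5}$)
$P = \frac{483214}{808681}$ ($P = \frac{498419 - 15205}{808803 - 122} = \frac{483214}{808681} \approx 0.59753$)
$\left(M{\left(-1207 \right)} + 3141563\right) + \sqrt{P + C} = \left(11 \left(-1207\right) + 3141563\right) + \sqrt{\frac{483214}{808681} + \frac{1422952}{3}} = \left(-13277 + 3141563\right) + \sqrt{\frac{1150715695954}{2426043}} = 3128286 + \frac{11 \sqrt{23071783133548182}}{2426043}$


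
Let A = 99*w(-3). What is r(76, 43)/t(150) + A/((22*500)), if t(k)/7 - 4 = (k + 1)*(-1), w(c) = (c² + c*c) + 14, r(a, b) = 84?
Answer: 1264/6125 ≈ 0.20637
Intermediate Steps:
w(c) = 14 + 2*c² (w(c) = (c² + c²) + 14 = 2*c² + 14 = 14 + 2*c²)
t(k) = 21 - 7*k (t(k) = 28 + 7*((k + 1)*(-1)) = 28 + 7*((1 + k)*(-1)) = 28 + 7*(-1 - k) = 28 + (-7 - 7*k) = 21 - 7*k)
A = 3168 (A = 99*(14 + 2*(-3)²) = 99*(14 + 2*9) = 99*(14 + 18) = 99*32 = 3168)
r(76, 43)/t(150) + A/((22*500)) = 84/(21 - 7*150) + 3168/((22*500)) = 84/(21 - 1050) + 3168/11000 = 84/(-1029) + 3168*(1/11000) = 84*(-1/1029) + 36/125 = -4/49 + 36/125 = 1264/6125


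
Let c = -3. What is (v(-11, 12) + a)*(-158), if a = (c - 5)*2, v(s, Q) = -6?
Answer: 3476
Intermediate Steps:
a = -16 (a = (-3 - 5)*2 = -8*2 = -16)
(v(-11, 12) + a)*(-158) = (-6 - 16)*(-158) = -22*(-158) = 3476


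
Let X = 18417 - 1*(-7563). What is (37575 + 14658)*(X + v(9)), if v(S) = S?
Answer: 1357483437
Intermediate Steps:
X = 25980 (X = 18417 + 7563 = 25980)
(37575 + 14658)*(X + v(9)) = (37575 + 14658)*(25980 + 9) = 52233*25989 = 1357483437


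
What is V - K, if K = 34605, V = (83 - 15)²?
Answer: -29981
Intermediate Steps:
V = 4624 (V = 68² = 4624)
V - K = 4624 - 1*34605 = 4624 - 34605 = -29981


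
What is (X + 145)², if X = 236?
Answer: 145161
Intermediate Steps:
(X + 145)² = (236 + 145)² = 381² = 145161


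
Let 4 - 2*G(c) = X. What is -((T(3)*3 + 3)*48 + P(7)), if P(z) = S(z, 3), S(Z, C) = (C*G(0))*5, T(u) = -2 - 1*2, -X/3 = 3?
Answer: 669/2 ≈ 334.50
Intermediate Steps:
X = -9 (X = -3*3 = -9)
T(u) = -4 (T(u) = -2 - 2 = -4)
G(c) = 13/2 (G(c) = 2 - ½*(-9) = 2 + 9/2 = 13/2)
S(Z, C) = 65*C/2 (S(Z, C) = (C*(13/2))*5 = (13*C/2)*5 = 65*C/2)
P(z) = 195/2 (P(z) = (65/2)*3 = 195/2)
-((T(3)*3 + 3)*48 + P(7)) = -((-4*3 + 3)*48 + 195/2) = -((-12 + 3)*48 + 195/2) = -(-9*48 + 195/2) = -(-432 + 195/2) = -1*(-669/2) = 669/2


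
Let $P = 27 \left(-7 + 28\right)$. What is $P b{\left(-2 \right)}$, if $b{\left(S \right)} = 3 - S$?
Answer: $2835$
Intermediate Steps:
$P = 567$ ($P = 27 \cdot 21 = 567$)
$P b{\left(-2 \right)} = 567 \left(3 - -2\right) = 567 \left(3 + 2\right) = 567 \cdot 5 = 2835$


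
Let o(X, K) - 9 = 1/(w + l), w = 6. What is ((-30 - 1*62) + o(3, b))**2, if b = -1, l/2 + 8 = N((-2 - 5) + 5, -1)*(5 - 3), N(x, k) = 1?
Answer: 249001/36 ≈ 6916.7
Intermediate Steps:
l = -12 (l = -16 + 2*(1*(5 - 3)) = -16 + 2*(1*2) = -16 + 2*2 = -16 + 4 = -12)
o(X, K) = 53/6 (o(X, K) = 9 + 1/(6 - 12) = 9 + 1/(-6) = 9 - 1/6 = 53/6)
((-30 - 1*62) + o(3, b))**2 = ((-30 - 1*62) + 53/6)**2 = ((-30 - 62) + 53/6)**2 = (-92 + 53/6)**2 = (-499/6)**2 = 249001/36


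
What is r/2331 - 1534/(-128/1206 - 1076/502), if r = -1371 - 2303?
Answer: 269975089495/396827109 ≈ 680.33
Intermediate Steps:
r = -3674
r/2331 - 1534/(-128/1206 - 1076/502) = -3674/2331 - 1534/(-128/1206 - 1076/502) = -3674*1/2331 - 1534/(-128*1/1206 - 1076*1/502) = -3674/2331 - 1534/(-64/603 - 538/251) = -3674/2331 - 1534/(-340478/151353) = -3674/2331 - 1534*(-151353/340478) = -3674/2331 + 116087751/170239 = 269975089495/396827109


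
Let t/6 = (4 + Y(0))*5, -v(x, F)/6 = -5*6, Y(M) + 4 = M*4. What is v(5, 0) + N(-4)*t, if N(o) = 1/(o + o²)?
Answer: 180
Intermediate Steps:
Y(M) = -4 + 4*M (Y(M) = -4 + M*4 = -4 + 4*M)
v(x, F) = 180 (v(x, F) = -(-30)*6 = -6*(-30) = 180)
t = 0 (t = 6*((4 + (-4 + 4*0))*5) = 6*((4 + (-4 + 0))*5) = 6*((4 - 4)*5) = 6*(0*5) = 6*0 = 0)
v(5, 0) + N(-4)*t = 180 + (1/((-4)*(1 - 4)))*0 = 180 - ¼/(-3)*0 = 180 - ¼*(-⅓)*0 = 180 + (1/12)*0 = 180 + 0 = 180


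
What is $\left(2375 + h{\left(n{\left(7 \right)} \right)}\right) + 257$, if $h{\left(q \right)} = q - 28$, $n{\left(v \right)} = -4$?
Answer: $2600$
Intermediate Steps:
$h{\left(q \right)} = -28 + q$ ($h{\left(q \right)} = q - 28 = -28 + q$)
$\left(2375 + h{\left(n{\left(7 \right)} \right)}\right) + 257 = \left(2375 - 32\right) + 257 = 2343 + 257 = 2600$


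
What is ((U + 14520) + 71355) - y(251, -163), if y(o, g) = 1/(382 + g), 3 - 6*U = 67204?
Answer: 10902525/146 ≈ 74675.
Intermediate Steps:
U = -67201/6 (U = ½ - ⅙*67204 = ½ - 33602/3 = -67201/6 ≈ -11200.)
((U + 14520) + 71355) - y(251, -163) = ((-67201/6 + 14520) + 71355) - 1/(382 - 163) = (19919/6 + 71355) - 1/219 = 448049/6 - 1*1/219 = 448049/6 - 1/219 = 10902525/146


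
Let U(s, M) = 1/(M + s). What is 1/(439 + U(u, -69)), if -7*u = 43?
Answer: 526/230907 ≈ 0.0022780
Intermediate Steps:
u = -43/7 (u = -⅐*43 = -43/7 ≈ -6.1429)
1/(439 + U(u, -69)) = 1/(439 + 1/(-69 - 43/7)) = 1/(439 + 1/(-526/7)) = 1/(439 - 7/526) = 1/(230907/526) = 526/230907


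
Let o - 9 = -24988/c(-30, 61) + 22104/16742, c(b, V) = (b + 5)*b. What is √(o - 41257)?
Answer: I*√16271098281737310/627825 ≈ 203.17*I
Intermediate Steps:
c(b, V) = b*(5 + b) (c(b, V) = (5 + b)*b = b*(5 + b))
o = -72190649/3139125 (o = 9 + (-24988*(-1/(30*(5 - 30))) + 22104/16742) = 9 + (-24988/((-30*(-25))) + 22104*(1/16742)) = 9 + (-24988/750 + 11052/8371) = 9 + (-24988*1/750 + 11052/8371) = 9 + (-12494/375 + 11052/8371) = 9 - 100442774/3139125 = -72190649/3139125 ≈ -22.997)
√(o - 41257) = √(-72190649/3139125 - 41257) = √(-129583070774/3139125) = I*√16271098281737310/627825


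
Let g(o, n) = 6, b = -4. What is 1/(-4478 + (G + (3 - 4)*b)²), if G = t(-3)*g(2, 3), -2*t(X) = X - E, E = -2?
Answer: -1/4429 ≈ -0.00022578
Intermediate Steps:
t(X) = -1 - X/2 (t(X) = -(X - 1*(-2))/2 = -(X + 2)/2 = -(2 + X)/2 = -1 - X/2)
G = 3 (G = (-1 - ½*(-3))*6 = (-1 + 3/2)*6 = (½)*6 = 3)
1/(-4478 + (G + (3 - 4)*b)²) = 1/(-4478 + (3 + (3 - 4)*(-4))²) = 1/(-4478 + (3 - 1*(-4))²) = 1/(-4478 + (3 + 4)²) = 1/(-4478 + 7²) = 1/(-4478 + 49) = 1/(-4429) = -1/4429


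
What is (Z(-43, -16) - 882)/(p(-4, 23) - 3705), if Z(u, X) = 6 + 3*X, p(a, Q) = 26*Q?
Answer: 924/3107 ≈ 0.29739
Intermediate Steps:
(Z(-43, -16) - 882)/(p(-4, 23) - 3705) = ((6 + 3*(-16)) - 882)/(26*23 - 3705) = ((6 - 48) - 882)/(598 - 3705) = (-42 - 882)/(-3107) = -924*(-1/3107) = 924/3107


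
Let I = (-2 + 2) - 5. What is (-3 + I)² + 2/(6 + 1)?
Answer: 450/7 ≈ 64.286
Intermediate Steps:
I = -5 (I = 0 - 5 = -5)
(-3 + I)² + 2/(6 + 1) = (-3 - 5)² + 2/(6 + 1) = (-8)² + 2/7 = 64 + (⅐)*2 = 64 + 2/7 = 450/7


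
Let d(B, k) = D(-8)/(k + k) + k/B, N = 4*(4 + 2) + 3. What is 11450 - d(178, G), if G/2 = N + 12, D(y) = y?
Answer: 39741607/3471 ≈ 11450.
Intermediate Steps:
N = 27 (N = 4*6 + 3 = 24 + 3 = 27)
G = 78 (G = 2*(27 + 12) = 2*39 = 78)
d(B, k) = -4/k + k/B (d(B, k) = -8/(k + k) + k/B = -8*1/(2*k) + k/B = -4/k + k/B)
11450 - d(178, G) = 11450 - (-4/78 + 78/178) = 11450 - (-4*1/78 + 78*(1/178)) = 11450 - (-2/39 + 39/89) = 11450 - 1*1343/3471 = 11450 - 1343/3471 = 39741607/3471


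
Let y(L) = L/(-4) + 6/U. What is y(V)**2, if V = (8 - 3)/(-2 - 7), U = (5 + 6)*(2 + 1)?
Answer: 16129/156816 ≈ 0.10285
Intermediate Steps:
U = 33 (U = 11*3 = 33)
V = -5/9 (V = 5/(-9) = 5*(-1/9) = -5/9 ≈ -0.55556)
y(L) = 2/11 - L/4 (y(L) = L/(-4) + 6/33 = L*(-1/4) + 6*(1/33) = -L/4 + 2/11 = 2/11 - L/4)
y(V)**2 = (2/11 - 1/4*(-5/9))**2 = (2/11 + 5/36)**2 = (127/396)**2 = 16129/156816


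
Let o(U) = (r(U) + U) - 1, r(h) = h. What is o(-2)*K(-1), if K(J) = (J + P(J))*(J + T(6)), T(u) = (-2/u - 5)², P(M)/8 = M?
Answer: 1235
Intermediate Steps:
P(M) = 8*M
T(u) = (-5 - 2/u)²
K(J) = 9*J*(256/9 + J) (K(J) = (J + 8*J)*(J + (2 + 5*6)²/6²) = (9*J)*(J + (2 + 30)²/36) = (9*J)*(J + (1/36)*32²) = (9*J)*(J + (1/36)*1024) = (9*J)*(J + 256/9) = (9*J)*(256/9 + J) = 9*J*(256/9 + J))
o(U) = -1 + 2*U (o(U) = (U + U) - 1 = 2*U - 1 = -1 + 2*U)
o(-2)*K(-1) = (-1 + 2*(-2))*(-(256 + 9*(-1))) = (-1 - 4)*(-(256 - 9)) = -(-5)*247 = -5*(-247) = 1235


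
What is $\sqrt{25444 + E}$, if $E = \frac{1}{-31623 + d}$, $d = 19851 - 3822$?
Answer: $\frac{\sqrt{6187289623590}}{15594} \approx 159.51$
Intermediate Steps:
$d = 16029$
$E = - \frac{1}{15594}$ ($E = \frac{1}{-31623 + 16029} = \frac{1}{-15594} = - \frac{1}{15594} \approx -6.4127 \cdot 10^{-5}$)
$\sqrt{25444 + E} = \sqrt{25444 - \frac{1}{15594}} = \sqrt{\frac{396773735}{15594}} = \frac{\sqrt{6187289623590}}{15594}$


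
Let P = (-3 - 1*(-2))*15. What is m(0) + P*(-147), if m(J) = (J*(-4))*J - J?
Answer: 2205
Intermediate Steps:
P = -15 (P = (-3 + 2)*15 = -1*15 = -15)
m(J) = -J - 4*J**2 (m(J) = (-4*J)*J - J = -4*J**2 - J = -J - 4*J**2)
m(0) + P*(-147) = -1*0*(1 + 4*0) - 15*(-147) = -1*0*(1 + 0) + 2205 = -1*0*1 + 2205 = 0 + 2205 = 2205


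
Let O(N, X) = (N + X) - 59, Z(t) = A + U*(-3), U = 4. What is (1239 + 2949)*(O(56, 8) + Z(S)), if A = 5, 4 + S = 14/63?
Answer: -8376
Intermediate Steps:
S = -34/9 (S = -4 + 14/63 = -4 + 14*(1/63) = -4 + 2/9 = -34/9 ≈ -3.7778)
Z(t) = -7 (Z(t) = 5 + 4*(-3) = 5 - 12 = -7)
O(N, X) = -59 + N + X
(1239 + 2949)*(O(56, 8) + Z(S)) = (1239 + 2949)*((-59 + 56 + 8) - 7) = 4188*(5 - 7) = 4188*(-2) = -8376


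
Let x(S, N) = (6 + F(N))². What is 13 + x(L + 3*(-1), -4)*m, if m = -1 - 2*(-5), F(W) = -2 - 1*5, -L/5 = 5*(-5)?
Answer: 22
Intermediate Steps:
L = 125 (L = -25*(-5) = -5*(-25) = 125)
F(W) = -7 (F(W) = -2 - 5 = -7)
x(S, N) = 1 (x(S, N) = (6 - 7)² = (-1)² = 1)
m = 9 (m = -1 + 10 = 9)
13 + x(L + 3*(-1), -4)*m = 13 + 1*9 = 13 + 9 = 22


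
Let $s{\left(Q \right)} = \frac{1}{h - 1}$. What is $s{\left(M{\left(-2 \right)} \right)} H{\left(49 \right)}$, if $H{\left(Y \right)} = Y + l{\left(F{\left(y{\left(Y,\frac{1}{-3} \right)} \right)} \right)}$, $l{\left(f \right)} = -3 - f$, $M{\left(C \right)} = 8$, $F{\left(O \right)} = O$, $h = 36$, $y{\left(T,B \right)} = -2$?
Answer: $\frac{48}{35} \approx 1.3714$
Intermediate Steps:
$H{\left(Y \right)} = -1 + Y$ ($H{\left(Y \right)} = Y - 1 = -1 + Y$)
$s{\left(Q \right)} = \frac{1}{35}$ ($s{\left(Q \right)} = \frac{1}{36 - 1} = \frac{1}{35}$)
$s{\left(M{\left(-2 \right)} \right)} H{\left(49 \right)} = \frac{-1 + 49}{35} = \frac{1}{35} \cdot 48 = \frac{48}{35}$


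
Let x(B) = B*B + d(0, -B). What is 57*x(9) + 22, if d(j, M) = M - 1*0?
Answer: 4126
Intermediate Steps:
d(j, M) = M (d(j, M) = M + 0 = M)
x(B) = B**2 - B (x(B) = B*B - B = B**2 - B)
57*x(9) + 22 = 57*(9*(-1 + 9)) + 22 = 57*(9*8) + 22 = 57*72 + 22 = 4104 + 22 = 4126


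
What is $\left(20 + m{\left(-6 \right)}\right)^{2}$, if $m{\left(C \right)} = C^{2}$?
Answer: $3136$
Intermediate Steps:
$\left(20 + m{\left(-6 \right)}\right)^{2} = \left(20 + \left(-6\right)^{2}\right)^{2} = \left(20 + 36\right)^{2} = 56^{2} = 3136$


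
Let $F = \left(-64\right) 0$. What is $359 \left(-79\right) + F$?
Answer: $-28361$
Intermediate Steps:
$F = 0$
$359 \left(-79\right) + F = 359 \left(-79\right) + 0 = -28361 + 0 = -28361$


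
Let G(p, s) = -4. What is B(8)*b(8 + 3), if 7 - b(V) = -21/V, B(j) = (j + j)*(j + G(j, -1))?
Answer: 6272/11 ≈ 570.18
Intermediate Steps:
B(j) = 2*j*(-4 + j) (B(j) = (j + j)*(j - 4) = (2*j)*(-4 + j) = 2*j*(-4 + j))
b(V) = 7 + 21/V (b(V) = 7 - (-21)/V = 7 + 21/V)
B(8)*b(8 + 3) = (2*8*(-4 + 8))*(7 + 21/(8 + 3)) = (2*8*4)*(7 + 21/11) = 64*(7 + 21*(1/11)) = 64*(7 + 21/11) = 64*(98/11) = 6272/11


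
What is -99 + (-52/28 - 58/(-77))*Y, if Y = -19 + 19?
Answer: -99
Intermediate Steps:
Y = 0
-99 + (-52/28 - 58/(-77))*Y = -99 + (-52/28 - 58/(-77))*0 = -99 + (-52*1/28 - 58*(-1/77))*0 = -99 + (-13/7 + 58/77)*0 = -99 - 85/77*0 = -99 + 0 = -99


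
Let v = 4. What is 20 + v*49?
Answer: 216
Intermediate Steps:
20 + v*49 = 20 + 4*49 = 20 + 196 = 216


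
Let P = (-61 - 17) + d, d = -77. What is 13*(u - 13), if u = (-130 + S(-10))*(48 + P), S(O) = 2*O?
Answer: 208481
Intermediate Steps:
P = -155 (P = (-61 - 17) - 77 = -78 - 77 = -155)
u = 16050 (u = (-130 + 2*(-10))*(48 - 155) = (-130 - 20)*(-107) = -150*(-107) = 16050)
13*(u - 13) = 13*(16050 - 13) = 13*16037 = 208481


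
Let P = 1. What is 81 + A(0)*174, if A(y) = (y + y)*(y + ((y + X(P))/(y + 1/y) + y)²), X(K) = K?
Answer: 81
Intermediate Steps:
A(y) = 2*y*(y + (y + (1 + y)/(y + 1/y))²) (A(y) = (y + y)*(y + ((y + 1)/(y + 1/y) + y)²) = (2*y)*(y + ((1 + y)/(y + 1/y) + y)²) = (2*y)*(y + (y + (1 + y)/(y + 1/y))²) = 2*y*(y + (y + (1 + y)/(y + 1/y))²))
81 + A(0)*174 = 81 + (2*0² + 2*0³*(2 + 0 + 0²)²/(1 + 0²)²)*174 = 81 + (2*0 + 2*0*(2 + 0 + 0)²/(1 + 0)²)*174 = 81 + (0 + 2*0*2²/1²)*174 = 81 + (0 + 2*0*1*4)*174 = 81 + (0 + 0)*174 = 81 + 0*174 = 81 + 0 = 81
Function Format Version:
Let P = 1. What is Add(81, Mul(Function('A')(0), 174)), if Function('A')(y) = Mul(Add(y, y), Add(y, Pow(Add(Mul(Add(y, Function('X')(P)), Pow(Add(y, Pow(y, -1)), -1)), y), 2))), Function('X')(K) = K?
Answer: 81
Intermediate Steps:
Function('A')(y) = Mul(2, y, Add(y, Pow(Add(y, Mul(Pow(Add(y, Pow(y, -1)), -1), Add(1, y))), 2))) (Function('A')(y) = Mul(Add(y, y), Add(y, Pow(Add(Mul(Add(y, 1), Pow(Add(y, Pow(y, -1)), -1)), y), 2))) = Mul(Mul(2, y), Add(y, Pow(Add(Mul(Add(1, y), Pow(Add(y, Pow(y, -1)), -1)), y), 2))) = Mul(Mul(2, y), Add(y, Pow(Add(Mul(Pow(Add(y, Pow(y, -1)), -1), Add(1, y)), y), 2))) = Mul(Mul(2, y), Add(y, Pow(Add(y, Mul(Pow(Add(y, Pow(y, -1)), -1), Add(1, y))), 2))) = Mul(2, y, Add(y, Pow(Add(y, Mul(Pow(Add(y, Pow(y, -1)), -1), Add(1, y))), 2))))
Add(81, Mul(Function('A')(0), 174)) = Add(81, Mul(Add(Mul(2, Pow(0, 2)), Mul(2, Pow(0, 3), Pow(Add(1, Pow(0, 2)), -2), Pow(Add(2, 0, Pow(0, 2)), 2))), 174)) = Add(81, Mul(Add(Mul(2, 0), Mul(2, 0, Pow(Add(1, 0), -2), Pow(Add(2, 0, 0), 2))), 174)) = Add(81, Mul(Add(0, Mul(2, 0, Pow(1, -2), Pow(2, 2))), 174)) = Add(81, Mul(Add(0, Mul(2, 0, 1, 4)), 174)) = Add(81, Mul(Add(0, 0), 174)) = Add(81, Mul(0, 174)) = Add(81, 0) = 81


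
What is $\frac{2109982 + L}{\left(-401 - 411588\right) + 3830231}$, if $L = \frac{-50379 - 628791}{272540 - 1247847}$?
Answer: $\frac{1028940446822}{1666917675147} \approx 0.61727$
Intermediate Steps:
$L = \frac{679170}{975307}$ ($L = - \frac{679170}{-975307} = \left(-679170\right) \left(- \frac{1}{975307}\right) = \frac{679170}{975307} \approx 0.69637$)
$\frac{2109982 + L}{\left(-401 - 411588\right) + 3830231} = \frac{2109982 + \frac{679170}{975307}}{\left(-401 - 411588\right) + 3830231} = \frac{2057880893644}{975307 \left(\left(-401 - 411588\right) + 3830231\right)} = \frac{2057880893644}{975307 \left(-411989 + 3830231\right)} = \frac{2057880893644}{975307 \cdot 3418242} = \frac{2057880893644}{975307} \cdot \frac{1}{3418242} = \frac{1028940446822}{1666917675147}$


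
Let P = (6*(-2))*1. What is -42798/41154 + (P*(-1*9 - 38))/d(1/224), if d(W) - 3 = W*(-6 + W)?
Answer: 193040515171/1023259915 ≈ 188.65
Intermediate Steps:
P = -12 (P = -12*1 = -12)
d(W) = 3 + W*(-6 + W)
-42798/41154 + (P*(-1*9 - 38))/d(1/224) = -42798/41154 + (-12*(-1*9 - 38))/(3 + (1/224)² - 6/224) = -42798*1/41154 + (-12*(-9 - 38))/(3 + (1/224)² - 6*1/224) = -7133/6859 + (-12*(-47))/(3 + 1/50176 - 3/112) = -7133/6859 + 564/(149185/50176) = -7133/6859 + 564*(50176/149185) = -7133/6859 + 28299264/149185 = 193040515171/1023259915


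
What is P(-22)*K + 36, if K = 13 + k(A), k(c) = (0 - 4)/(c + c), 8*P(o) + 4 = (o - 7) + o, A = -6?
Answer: -167/3 ≈ -55.667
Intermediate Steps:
P(o) = -11/8 + o/4 (P(o) = -½ + ((o - 7) + o)/8 = -½ + ((-7 + o) + o)/8 = -½ + (-7 + 2*o)/8 = -½ + (-7/8 + o/4) = -11/8 + o/4)
k(c) = -2/c (k(c) = -4*1/(2*c) = -2/c)
K = 40/3 (K = 13 - 2/(-6) = 13 - 2*(-⅙) = 13 + ⅓ = 40/3 ≈ 13.333)
P(-22)*K + 36 = (-11/8 + (¼)*(-22))*(40/3) + 36 = (-11/8 - 11/2)*(40/3) + 36 = -55/8*40/3 + 36 = -275/3 + 36 = -167/3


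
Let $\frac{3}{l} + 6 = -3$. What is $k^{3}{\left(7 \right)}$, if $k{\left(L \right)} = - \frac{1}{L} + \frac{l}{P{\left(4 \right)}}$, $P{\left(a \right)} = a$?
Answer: $- \frac{6859}{592704} \approx -0.011572$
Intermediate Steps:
$l = - \frac{1}{3}$ ($l = \frac{3}{-6 - 3} = \frac{3}{-9} = 3 \left(- \frac{1}{9}\right) = - \frac{1}{3} \approx -0.33333$)
$k{\left(L \right)} = - \frac{1}{12} - \frac{1}{L}$ ($k{\left(L \right)} = - \frac{1}{L} - \frac{1}{3 \cdot 4} = - \frac{1}{L} - \frac{1}{12} = - \frac{1}{12} - \frac{1}{L}$)
$k^{3}{\left(7 \right)} = \left(\frac{-12 - 7}{12 \cdot 7}\right)^{3} = \left(\frac{1}{12} \cdot \frac{1}{7} \left(-12 - 7\right)\right)^{3} = \left(\frac{1}{12} \cdot \frac{1}{7} \left(-19\right)\right)^{3} = \left(- \frac{19}{84}\right)^{3} = - \frac{6859}{592704}$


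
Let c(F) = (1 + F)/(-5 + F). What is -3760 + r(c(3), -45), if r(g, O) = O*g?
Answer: -3670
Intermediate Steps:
-3760 + r(c(3), -45) = -3760 - 45*(1 + 3)/(-5 + 3) = -3760 - 45*4/(-2) = -3760 - (-45)*4/2 = -3760 - 45*(-2) = -3760 + 90 = -3670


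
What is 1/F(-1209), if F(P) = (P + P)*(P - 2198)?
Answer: 1/8238126 ≈ 1.2139e-7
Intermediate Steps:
F(P) = 2*P*(-2198 + P) (F(P) = (2*P)*(-2198 + P) = 2*P*(-2198 + P))
1/F(-1209) = 1/(2*(-1209)*(-2198 - 1209)) = 1/(2*(-1209)*(-3407)) = 1/8238126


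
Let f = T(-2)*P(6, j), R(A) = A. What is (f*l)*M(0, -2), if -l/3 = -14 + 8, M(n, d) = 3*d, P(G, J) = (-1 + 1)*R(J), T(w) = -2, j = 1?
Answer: 0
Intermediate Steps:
P(G, J) = 0 (P(G, J) = (-1 + 1)*J = 0*J = 0)
l = 18 (l = -3*(-14 + 8) = -3*(-6) = 18)
f = 0 (f = -2*0 = 0)
(f*l)*M(0, -2) = (0*18)*(3*(-2)) = 0*(-6) = 0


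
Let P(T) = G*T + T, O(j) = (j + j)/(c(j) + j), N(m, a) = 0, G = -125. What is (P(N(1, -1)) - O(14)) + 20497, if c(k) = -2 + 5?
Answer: 348421/17 ≈ 20495.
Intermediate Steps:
c(k) = 3
O(j) = 2*j/(3 + j) (O(j) = (j + j)/(3 + j) = (2*j)/(3 + j) = 2*j/(3 + j))
P(T) = -124*T (P(T) = -125*T + T = -124*T)
(P(N(1, -1)) - O(14)) + 20497 = (-124*0 - 2*14/(3 + 14)) + 20497 = (0 - 2*14/17) + 20497 = (0 - 1*28/17) + 20497 = (0 - 28/17) + 20497 = -28/17 + 20497 = 348421/17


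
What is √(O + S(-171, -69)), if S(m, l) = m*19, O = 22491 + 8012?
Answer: √27254 ≈ 165.09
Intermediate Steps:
O = 30503
S(m, l) = 19*m
√(O + S(-171, -69)) = √(30503 + 19*(-171)) = √(30503 - 3249) = √27254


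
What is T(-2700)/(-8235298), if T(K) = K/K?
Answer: -1/8235298 ≈ -1.2143e-7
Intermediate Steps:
T(K) = 1
T(-2700)/(-8235298) = 1/(-8235298) = 1*(-1/8235298) = -1/8235298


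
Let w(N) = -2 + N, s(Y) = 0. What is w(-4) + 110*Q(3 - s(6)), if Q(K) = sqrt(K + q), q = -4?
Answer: -6 + 110*I ≈ -6.0 + 110.0*I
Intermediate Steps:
Q(K) = sqrt(-4 + K) (Q(K) = sqrt(K - 4) = sqrt(-4 + K))
w(-4) + 110*Q(3 - s(6)) = (-2 - 4) + 110*sqrt(-4 + (3 - 1*0)) = -6 + 110*sqrt(-4 + (3 + 0)) = -6 + 110*sqrt(-4 + 3) = -6 + 110*sqrt(-1) = -6 + 110*I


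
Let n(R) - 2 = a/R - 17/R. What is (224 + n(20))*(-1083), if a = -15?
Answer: -1215126/5 ≈ -2.4303e+5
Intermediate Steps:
n(R) = 2 - 32/R (n(R) = 2 + (-15/R - 17/R) = 2 - 32/R)
(224 + n(20))*(-1083) = (224 + (2 - 32/20))*(-1083) = (224 + (2 - 32*1/20))*(-1083) = (224 + (2 - 8/5))*(-1083) = (224 + ⅖)*(-1083) = (1122/5)*(-1083) = -1215126/5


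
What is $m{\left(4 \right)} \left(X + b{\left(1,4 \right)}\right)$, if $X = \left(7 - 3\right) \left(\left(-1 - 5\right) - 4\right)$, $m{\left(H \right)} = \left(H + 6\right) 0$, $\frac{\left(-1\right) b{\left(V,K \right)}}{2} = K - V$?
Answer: $0$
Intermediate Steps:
$b{\left(V,K \right)} = - 2 K + 2 V$ ($b{\left(V,K \right)} = - 2 \left(K - V\right) = - 2 K + 2 V$)
$m{\left(H \right)} = 0$ ($m{\left(H \right)} = \left(6 + H\right) 0 = 0$)
$X = -40$ ($X = 4 \left(-6 - 4\right) = 4 \left(-10\right) = -40$)
$m{\left(4 \right)} \left(X + b{\left(1,4 \right)}\right) = 0 \left(-40 + \left(\left(-2\right) 4 + 2 \cdot 1\right)\right) = 0 \left(-40 + \left(-8 + 2\right)\right) = 0 \left(-40 - 6\right) = 0 \left(-46\right) = 0$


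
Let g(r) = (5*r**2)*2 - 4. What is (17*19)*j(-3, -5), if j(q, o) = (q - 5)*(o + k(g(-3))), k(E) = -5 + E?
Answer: -196384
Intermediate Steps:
g(r) = -4 + 10*r**2 (g(r) = 10*r**2 - 4 = -4 + 10*r**2)
j(q, o) = (-5 + q)*(81 + o) (j(q, o) = (q - 5)*(o + (-5 + (-4 + 10*(-3)**2))) = (-5 + q)*(o + (-5 + (-4 + 10*9))) = (-5 + q)*(o + (-5 + (-4 + 90))) = (-5 + q)*(o + (-5 + 86)) = (-5 + q)*(o + 81) = (-5 + q)*(81 + o))
(17*19)*j(-3, -5) = (17*19)*(-405 - 5*(-5) + 81*(-3) - 5*(-3)) = 323*(-405 + 25 - 243 + 15) = 323*(-608) = -196384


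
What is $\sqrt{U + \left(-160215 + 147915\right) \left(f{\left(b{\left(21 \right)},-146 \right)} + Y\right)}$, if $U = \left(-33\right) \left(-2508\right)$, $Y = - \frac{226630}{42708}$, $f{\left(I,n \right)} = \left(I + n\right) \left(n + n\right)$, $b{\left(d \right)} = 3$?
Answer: $\frac{i \sqrt{6503614372615066}}{3559} \approx 22659.0 i$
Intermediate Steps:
$f{\left(I,n \right)} = 2 n \left(I + n\right)$ ($f{\left(I,n \right)} = \left(I + n\right) 2 n = 2 n \left(I + n\right)$)
$Y = - \frac{113315}{21354}$ ($Y = \left(-226630\right) \frac{1}{42708} = - \frac{113315}{21354} \approx -5.3065$)
$U = 82764$
$\sqrt{U + \left(-160215 + 147915\right) \left(f{\left(b{\left(21 \right)},-146 \right)} + Y\right)} = \sqrt{82764 + \left(-160215 + 147915\right) \left(2 \left(-146\right) \left(3 - 146\right) - \frac{113315}{21354}\right)} = \sqrt{82764 - 12300 \left(2 \left(-146\right) \left(-143\right) - \frac{113315}{21354}\right)} = \sqrt{82764 - 12300 \left(41756 - \frac{113315}{21354}\right)} = \sqrt{82764 - \frac{1827665833450}{3559}} = \sqrt{- \frac{1827371276374}{3559}} = \frac{i \sqrt{6503614372615066}}{3559}$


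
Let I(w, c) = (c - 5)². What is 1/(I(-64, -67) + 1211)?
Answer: 1/6395 ≈ 0.00015637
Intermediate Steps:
I(w, c) = (-5 + c)²
1/(I(-64, -67) + 1211) = 1/((-5 - 67)² + 1211) = 1/((-72)² + 1211) = 1/(5184 + 1211) = 1/6395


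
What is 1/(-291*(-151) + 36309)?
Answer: 1/80250 ≈ 1.2461e-5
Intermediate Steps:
1/(-291*(-151) + 36309) = 1/(43941 + 36309) = 1/80250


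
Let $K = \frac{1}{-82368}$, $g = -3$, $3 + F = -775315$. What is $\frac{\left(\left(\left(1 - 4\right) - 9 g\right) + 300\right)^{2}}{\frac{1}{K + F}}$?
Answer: $- \frac{46554955515225}{572} \approx -8.139 \cdot 10^{10}$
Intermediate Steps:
$F = -775318$ ($F = -3 - 775315 = -775318$)
$K = - \frac{1}{82368} \approx -1.2141 \cdot 10^{-5}$
$\frac{\left(\left(\left(1 - 4\right) - 9 g\right) + 300\right)^{2}}{\frac{1}{K + F}} = \frac{\left(\left(\left(1 - 4\right) - -27\right) + 300\right)^{2}}{\frac{1}{- \frac{1}{82368} - 775318}} = \frac{\left(\left(-3 + 27\right) + 300\right)^{2}}{\frac{1}{- \frac{63861393025}{82368}}} = \frac{\left(24 + 300\right)^{2}}{- \frac{82368}{63861393025}} = 324^{2} \left(- \frac{63861393025}{82368}\right) = 104976 \left(- \frac{63861393025}{82368}\right) = - \frac{46554955515225}{572}$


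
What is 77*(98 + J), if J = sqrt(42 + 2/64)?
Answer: 7546 + 77*sqrt(2690)/8 ≈ 8045.2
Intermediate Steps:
J = sqrt(2690)/8 (J = sqrt(42 + 2*(1/64)) = sqrt(42 + 1/32) = sqrt(1345/32) = sqrt(2690)/8 ≈ 6.4832)
77*(98 + J) = 77*(98 + sqrt(2690)/8) = 7546 + 77*sqrt(2690)/8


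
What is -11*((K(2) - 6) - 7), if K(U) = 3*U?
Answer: 77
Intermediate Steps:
-11*((K(2) - 6) - 7) = -11*((3*2 - 6) - 7) = -11*((6 - 6) - 7) = -11*(0 - 7) = -11*(-7) = 77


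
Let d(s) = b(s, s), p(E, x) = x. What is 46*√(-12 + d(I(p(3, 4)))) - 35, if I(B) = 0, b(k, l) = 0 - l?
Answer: -35 + 92*I*√3 ≈ -35.0 + 159.35*I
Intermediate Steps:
b(k, l) = -l
d(s) = -s
46*√(-12 + d(I(p(3, 4)))) - 35 = 46*√(-12 - 1*0) - 35 = 46*√(-12 + 0) - 35 = 46*√(-12) - 35 = 46*(2*I*√3) - 35 = 92*I*√3 - 35 = -35 + 92*I*√3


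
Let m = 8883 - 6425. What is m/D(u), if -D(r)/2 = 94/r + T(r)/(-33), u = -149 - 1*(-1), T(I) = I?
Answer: -3001218/9401 ≈ -319.24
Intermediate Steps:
u = -148 (u = -149 + 1 = -148)
m = 2458
D(r) = -188/r + 2*r/33 (D(r) = -2*(94/r + r/(-33)) = -2*(94/r + r*(-1/33)) = -2*(94/r - r/33) = -188/r + 2*r/33)
m/D(u) = 2458/(-188/(-148) + (2/33)*(-148)) = 2458/(-188*(-1/148) - 296/33) = 2458/(47/37 - 296/33) = 2458/(-9401/1221) = 2458*(-1221/9401) = -3001218/9401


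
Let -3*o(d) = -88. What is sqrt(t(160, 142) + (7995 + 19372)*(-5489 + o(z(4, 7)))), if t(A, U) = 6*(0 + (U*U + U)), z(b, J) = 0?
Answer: I*sqrt(1343635755)/3 ≈ 12219.0*I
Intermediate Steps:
o(d) = 88/3 (o(d) = -1/3*(-88) = 88/3)
t(A, U) = 6*U + 6*U**2 (t(A, U) = 6*(0 + (U**2 + U)) = 6*(0 + (U + U**2)) = 6*(U + U**2) = 6*U + 6*U**2)
sqrt(t(160, 142) + (7995 + 19372)*(-5489 + o(z(4, 7)))) = sqrt(6*142*(1 + 142) + (7995 + 19372)*(-5489 + 88/3)) = sqrt(6*142*143 + 27367*(-16379/3)) = sqrt(121836 - 448244093/3) = sqrt(-447878585/3) = I*sqrt(1343635755)/3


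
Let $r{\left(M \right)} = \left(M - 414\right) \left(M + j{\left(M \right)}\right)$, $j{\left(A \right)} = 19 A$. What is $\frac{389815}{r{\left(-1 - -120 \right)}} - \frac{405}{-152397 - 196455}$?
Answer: $- \frac{161551657}{291582130} \approx -0.55405$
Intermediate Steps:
$r{\left(M \right)} = 20 M \left(-414 + M\right)$ ($r{\left(M \right)} = \left(M - 414\right) \left(M + 19 M\right) = \left(-414 + M\right) 20 M = 20 M \left(-414 + M\right)$)
$\frac{389815}{r{\left(-1 - -120 \right)}} - \frac{405}{-152397 - 196455} = \frac{389815}{20 \left(-1 - -120\right) \left(-414 - -119\right)} - \frac{405}{-152397 - 196455} = \frac{389815}{20 \left(-1 + 120\right) \left(-414 + \left(-1 + 120\right)\right)} - \frac{405}{-152397 - 196455} = \frac{389815}{20 \cdot 119 \left(-414 + 119\right)} - \frac{405}{-348852} = \frac{389815}{20 \cdot 119 \left(-295\right)} - - \frac{135}{116284} = \frac{389815}{-702100} + \frac{135}{116284} = 389815 \left(- \frac{1}{702100}\right) + \frac{135}{116284} = - \frac{77963}{140420} + \frac{135}{116284} = - \frac{161551657}{291582130}$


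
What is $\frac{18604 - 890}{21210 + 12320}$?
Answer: $\frac{8857}{16765} \approx 0.5283$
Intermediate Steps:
$\frac{18604 - 890}{21210 + 12320} = \frac{17714}{33530} = 17714 \cdot \frac{1}{33530} = \frac{8857}{16765}$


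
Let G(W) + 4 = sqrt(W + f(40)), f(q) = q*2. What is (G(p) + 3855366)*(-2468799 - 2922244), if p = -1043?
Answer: -20784422322566 - 16173129*I*sqrt(107) ≈ -2.0784e+13 - 1.673e+8*I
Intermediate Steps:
f(q) = 2*q
G(W) = -4 + sqrt(80 + W) (G(W) = -4 + sqrt(W + 2*40) = -4 + sqrt(W + 80) = -4 + sqrt(80 + W))
(G(p) + 3855366)*(-2468799 - 2922244) = ((-4 + sqrt(80 - 1043)) + 3855366)*(-2468799 - 2922244) = ((-4 + sqrt(-963)) + 3855366)*(-5391043) = ((-4 + 3*I*sqrt(107)) + 3855366)*(-5391043) = (3855362 + 3*I*sqrt(107))*(-5391043) = -20784422322566 - 16173129*I*sqrt(107)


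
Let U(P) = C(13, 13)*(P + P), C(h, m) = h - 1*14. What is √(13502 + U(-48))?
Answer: √13598 ≈ 116.61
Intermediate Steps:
C(h, m) = -14 + h (C(h, m) = h - 14 = -14 + h)
U(P) = -2*P (U(P) = (-14 + 13)*(P + P) = -2*P)
√(13502 + U(-48)) = √(13502 - 2*(-48)) = √(13502 + 96) = √13598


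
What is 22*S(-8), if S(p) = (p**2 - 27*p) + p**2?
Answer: 7568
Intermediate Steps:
S(p) = -27*p + 2*p**2
22*S(-8) = 22*(-8*(-27 + 2*(-8))) = 22*(-8*(-27 - 16)) = 22*(-8*(-43)) = 22*344 = 7568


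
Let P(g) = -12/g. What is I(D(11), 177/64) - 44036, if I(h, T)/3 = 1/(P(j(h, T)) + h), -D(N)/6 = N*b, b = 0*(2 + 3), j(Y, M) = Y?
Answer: -44036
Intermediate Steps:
b = 0 (b = 0*5 = 0)
D(N) = 0 (D(N) = -6*N*0 = -6*0 = 0)
I(h, T) = 3/(h - 12/h) (I(h, T) = 3/(-12/h + h) = 3/(h - 12/h))
I(D(11), 177/64) - 44036 = 3*0/(-12 + 0**2) - 44036 = 3*0/(-12 + 0) - 44036 = 3*0/(-12) - 44036 = 3*0*(-1/12) - 44036 = 0 - 44036 = -44036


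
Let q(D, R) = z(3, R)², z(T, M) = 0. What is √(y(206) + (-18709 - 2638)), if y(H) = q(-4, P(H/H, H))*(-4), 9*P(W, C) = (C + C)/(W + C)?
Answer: I*√21347 ≈ 146.11*I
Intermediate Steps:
P(W, C) = 2*C/(9*(C + W)) (P(W, C) = ((C + C)/(W + C))/9 = ((2*C)/(C + W))/9 = (2*C/(C + W))/9 = 2*C/(9*(C + W)))
q(D, R) = 0 (q(D, R) = 0² = 0)
y(H) = 0 (y(H) = 0*(-4) = 0)
√(y(206) + (-18709 - 2638)) = √(0 + (-18709 - 2638)) = √(0 - 21347) = √(-21347) = I*√21347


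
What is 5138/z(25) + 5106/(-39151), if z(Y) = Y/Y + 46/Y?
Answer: 5028583424/2779721 ≈ 1809.0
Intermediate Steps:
z(Y) = 1 + 46/Y
5138/z(25) + 5106/(-39151) = 5138/(((46 + 25)/25)) + 5106/(-39151) = 5138/(((1/25)*71)) + 5106*(-1/39151) = 5138/(71/25) - 5106/39151 = 5138*(25/71) - 5106/39151 = 128450/71 - 5106/39151 = 5028583424/2779721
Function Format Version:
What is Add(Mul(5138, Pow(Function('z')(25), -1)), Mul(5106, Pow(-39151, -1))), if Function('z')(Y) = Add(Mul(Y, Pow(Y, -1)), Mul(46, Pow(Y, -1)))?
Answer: Rational(5028583424, 2779721) ≈ 1809.0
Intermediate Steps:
Function('z')(Y) = Add(1, Mul(46, Pow(Y, -1)))
Add(Mul(5138, Pow(Function('z')(25), -1)), Mul(5106, Pow(-39151, -1))) = Add(Mul(5138, Pow(Mul(Pow(25, -1), Add(46, 25)), -1)), Mul(5106, Pow(-39151, -1))) = Add(Mul(5138, Pow(Mul(Rational(1, 25), 71), -1)), Mul(5106, Rational(-1, 39151))) = Add(Mul(5138, Pow(Rational(71, 25), -1)), Rational(-5106, 39151)) = Add(Mul(5138, Rational(25, 71)), Rational(-5106, 39151)) = Add(Rational(128450, 71), Rational(-5106, 39151)) = Rational(5028583424, 2779721)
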